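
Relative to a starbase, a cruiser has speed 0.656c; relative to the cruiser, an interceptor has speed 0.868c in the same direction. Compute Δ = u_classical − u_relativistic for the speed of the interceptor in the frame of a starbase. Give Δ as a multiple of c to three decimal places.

Δ = 0.553c

Galilean: u_cl = 0.868 + 0.656 = 1.5240.
Relativistic: u_rel = (0.868 + 0.656) / (1 + 0.868·0.656) = 1.5240/1.5694 = 0.9711.
Δ = 1.5240 − 0.9711 = 0.5529.
(The classical prediction exceeds c; the relativistic result does not.)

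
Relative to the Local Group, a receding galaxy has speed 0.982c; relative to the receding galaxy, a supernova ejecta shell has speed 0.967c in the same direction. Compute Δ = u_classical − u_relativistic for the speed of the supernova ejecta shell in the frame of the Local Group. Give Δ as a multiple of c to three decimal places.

Galilean: u_cl = 0.967 + 0.982 = 1.9490.
Relativistic: u_rel = (0.967 + 0.982) / (1 + 0.967·0.982) = 1.9490/1.9496 = 0.9997.
Δ = 1.9490 − 0.9997 = 0.9493.
(The classical prediction exceeds c; the relativistic result does not.)

Δ = 0.949c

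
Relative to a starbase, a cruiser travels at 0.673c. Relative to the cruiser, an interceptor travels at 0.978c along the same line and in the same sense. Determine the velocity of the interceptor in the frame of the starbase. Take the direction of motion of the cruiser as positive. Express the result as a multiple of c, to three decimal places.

0.996c

With v = 0.673 and u' = 0.978 (in units of c),
u = (u' + v)/(1 + u'v/c²):
u = (0.978 + 0.673) / (1 + 0.978·0.673) = 1.6510/1.6582 = 0.9957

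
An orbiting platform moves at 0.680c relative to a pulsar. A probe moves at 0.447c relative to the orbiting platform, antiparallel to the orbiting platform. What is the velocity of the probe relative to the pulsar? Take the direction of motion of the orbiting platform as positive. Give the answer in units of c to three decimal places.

With v = 0.680 and u' = -0.447 (in units of c),
u = (u' + v)/(1 + u'v/c²):
u = (-0.447 + 0.680) / (1 + (-0.447)·0.680) = 0.2330/0.6960 = 0.3348

+0.335c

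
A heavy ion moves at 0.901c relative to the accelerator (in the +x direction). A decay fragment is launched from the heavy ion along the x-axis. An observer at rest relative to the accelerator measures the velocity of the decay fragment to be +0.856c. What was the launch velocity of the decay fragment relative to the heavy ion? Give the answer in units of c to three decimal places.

Invert the composition law: u' = (u − v)/(1 − uv/c²).
u' = (0.856 − 0.901) / (1 − (0.856)(0.901)) = -0.0450/0.2287 = -0.1967.

-0.197c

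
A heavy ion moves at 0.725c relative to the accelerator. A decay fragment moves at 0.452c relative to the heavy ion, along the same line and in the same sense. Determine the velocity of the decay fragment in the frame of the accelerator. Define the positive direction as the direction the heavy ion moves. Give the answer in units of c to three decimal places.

With v = 0.725 and u' = 0.452 (in units of c),
u = (u' + v)/(1 + u'v/c²):
u = (0.452 + 0.725) / (1 + 0.452·0.725) = 1.1770/1.3277 = 0.8865

0.886c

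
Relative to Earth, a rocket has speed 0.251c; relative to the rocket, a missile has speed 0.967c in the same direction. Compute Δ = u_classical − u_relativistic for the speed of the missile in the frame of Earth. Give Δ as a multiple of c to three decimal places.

Δ = 0.238c

Galilean: u_cl = 0.967 + 0.251 = 1.2180.
Relativistic: u_rel = (0.967 + 0.251) / (1 + 0.967·0.251) = 1.2180/1.2427 = 0.9801.
Δ = 1.2180 − 0.9801 = 0.2379.
(The classical prediction exceeds c; the relativistic result does not.)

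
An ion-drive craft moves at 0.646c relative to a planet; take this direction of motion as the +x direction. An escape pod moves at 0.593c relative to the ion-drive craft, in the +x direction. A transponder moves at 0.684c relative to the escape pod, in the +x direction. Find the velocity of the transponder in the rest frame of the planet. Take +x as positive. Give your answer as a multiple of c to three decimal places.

Apply u = (u' + v)/(1 + u'v/c²) successively, working outward toward the planet.
Start: velocity of the ion-drive craft relative to the planet = 0.6460c.
Compose with the escape pod (u' = 0.593 in the ion-drive craft frame): u_1 = (0.593 + 0.646) / (1 + 0.593·0.646) = 1.2390/1.3831 = 0.8958.
Compose with the transponder (u' = 0.684 in the escape pod frame): u_2 = (0.684 + 0.896) / (1 + 0.684·0.896) = 1.5798/1.6127 = 0.9796.

0.980c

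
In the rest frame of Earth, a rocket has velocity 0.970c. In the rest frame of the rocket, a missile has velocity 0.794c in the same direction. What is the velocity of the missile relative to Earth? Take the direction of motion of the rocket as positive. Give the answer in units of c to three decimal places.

0.997c

With v = 0.970 and u' = 0.794 (in units of c),
u = (u' + v)/(1 + u'v/c²):
u = (0.794 + 0.970) / (1 + 0.794·0.970) = 1.7640/1.7702 = 0.9965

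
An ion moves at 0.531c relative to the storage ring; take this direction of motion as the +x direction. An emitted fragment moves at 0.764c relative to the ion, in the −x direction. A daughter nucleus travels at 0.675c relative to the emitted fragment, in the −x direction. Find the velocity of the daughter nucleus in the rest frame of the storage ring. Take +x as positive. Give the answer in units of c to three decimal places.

Apply u = (u' + v)/(1 + u'v/c²) successively, working outward toward the storage ring.
Start: velocity of the ion relative to the storage ring = 0.5310c.
Compose with the emitted fragment (u' = -0.764 in the ion frame): u_1 = (-0.764 + 0.531) / (1 + (-0.764)·0.531) = -0.2330/0.5943 = -0.3920.
Compose with the daughter nucleus (u' = -0.675 in the emitted fragment frame): u_2 = (-0.675 + (-0.392)) / (1 + (-0.675)·(-0.392)) = -1.0670/1.2646 = -0.8438.

-0.844c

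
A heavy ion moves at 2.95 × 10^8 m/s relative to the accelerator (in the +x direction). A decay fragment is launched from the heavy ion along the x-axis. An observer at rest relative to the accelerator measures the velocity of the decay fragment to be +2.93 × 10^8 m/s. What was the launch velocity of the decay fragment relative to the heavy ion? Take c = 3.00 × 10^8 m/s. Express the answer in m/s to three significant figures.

v = 0.983c, u = 0.977c.
Invert the composition law: u' = (u − v)/(1 − uv/c²).
u' = (0.977 − 0.983) / (1 − (0.977)(0.983)) = -0.0067/0.0396 = -0.1683.
u' = -0.1683 × 3.00 × 10^8 m/s.

-5.05 × 10^7 m/s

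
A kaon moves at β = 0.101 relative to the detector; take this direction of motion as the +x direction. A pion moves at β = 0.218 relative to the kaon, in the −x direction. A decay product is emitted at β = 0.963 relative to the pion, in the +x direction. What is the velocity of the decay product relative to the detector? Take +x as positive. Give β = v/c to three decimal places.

β = +0.953

Apply u = (u' + v)/(1 + u'v/c²) successively, working outward toward the detector.
Start: velocity of the kaon relative to the detector = 0.1010c.
Compose with the pion (u' = -0.218 in the kaon frame): u_1 = (-0.218 + 0.101) / (1 + (-0.218)·0.101) = -0.1170/0.9780 = -0.1196.
Compose with the decay product (u' = 0.963 in the pion frame): u_2 = (0.963 + (-0.120)) / (1 + 0.963·(-0.120)) = 0.8434/0.8848 = 0.9532.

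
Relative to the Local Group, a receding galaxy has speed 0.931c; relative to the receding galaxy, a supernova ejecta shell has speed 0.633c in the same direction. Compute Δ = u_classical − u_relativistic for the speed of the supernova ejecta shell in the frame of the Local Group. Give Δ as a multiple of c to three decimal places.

Galilean: u_cl = 0.633 + 0.931 = 1.5640.
Relativistic: u_rel = (0.633 + 0.931) / (1 + 0.633·0.931) = 1.5640/1.5893 = 0.9841.
Δ = 1.5640 − 0.9841 = 0.5799.
(The classical prediction exceeds c; the relativistic result does not.)

Δ = 0.580c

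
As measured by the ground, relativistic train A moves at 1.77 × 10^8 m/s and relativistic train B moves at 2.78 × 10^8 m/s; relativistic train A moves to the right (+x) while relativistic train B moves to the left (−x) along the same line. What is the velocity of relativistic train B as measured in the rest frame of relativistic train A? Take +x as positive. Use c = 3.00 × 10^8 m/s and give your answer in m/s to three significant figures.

β_A = 0.590, β_B = -0.927 (dividing each by c = 3.00 × 10^8 m/s).
Transform to A's frame with the inverse velocity-addition law: u' = (u − v)/(1 − uv/c²), taking u = β_B and v = β_A.
u' = (-0.927 − 0.590) / (1 − (0.590)(-0.927)) = -1.5167/1.5467 = -0.9806.
u' = -0.9806 × 3.00 × 10^8 m/s.

-2.94 × 10^8 m/s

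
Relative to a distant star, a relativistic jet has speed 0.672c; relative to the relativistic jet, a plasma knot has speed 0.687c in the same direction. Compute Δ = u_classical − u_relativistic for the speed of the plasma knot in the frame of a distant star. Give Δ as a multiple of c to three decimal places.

Δ = 0.429c

Galilean: u_cl = 0.687 + 0.672 = 1.3590.
Relativistic: u_rel = (0.687 + 0.672) / (1 + 0.687·0.672) = 1.3590/1.4617 = 0.9298.
Δ = 1.3590 − 0.9298 = 0.4292.
(The classical prediction exceeds c; the relativistic result does not.)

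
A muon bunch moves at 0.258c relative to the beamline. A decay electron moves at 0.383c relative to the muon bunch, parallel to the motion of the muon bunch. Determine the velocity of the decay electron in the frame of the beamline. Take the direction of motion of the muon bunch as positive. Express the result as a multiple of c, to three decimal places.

0.583c

With v = 0.258 and u' = 0.383 (in units of c),
u = (u' + v)/(1 + u'v/c²):
u = (0.383 + 0.258) / (1 + 0.383·0.258) = 0.6410/1.0988 = 0.5834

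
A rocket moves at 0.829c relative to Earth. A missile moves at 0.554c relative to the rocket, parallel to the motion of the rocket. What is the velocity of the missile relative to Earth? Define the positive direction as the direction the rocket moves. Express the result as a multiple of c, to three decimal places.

0.948c

With v = 0.829 and u' = 0.554 (in units of c),
u = (u' + v)/(1 + u'v/c²):
u = (0.554 + 0.829) / (1 + 0.554·0.829) = 1.3830/1.4593 = 0.9477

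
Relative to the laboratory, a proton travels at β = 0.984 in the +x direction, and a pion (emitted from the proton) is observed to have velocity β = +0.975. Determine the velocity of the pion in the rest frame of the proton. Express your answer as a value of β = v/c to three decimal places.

Invert the composition law: u' = (u − v)/(1 − uv/c²).
u' = (0.975 − 0.984) / (1 − (0.975)(0.984)) = -0.0090/0.0406 = -0.2217.

β = -0.222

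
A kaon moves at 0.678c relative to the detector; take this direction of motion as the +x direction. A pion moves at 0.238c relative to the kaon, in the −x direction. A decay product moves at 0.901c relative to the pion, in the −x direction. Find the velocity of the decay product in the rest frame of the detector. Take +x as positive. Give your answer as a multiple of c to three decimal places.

-0.714c

Apply u = (u' + v)/(1 + u'v/c²) successively, working outward toward the detector.
Start: velocity of the kaon relative to the detector = 0.6780c.
Compose with the pion (u' = -0.238 in the kaon frame): u_1 = (-0.238 + 0.678) / (1 + (-0.238)·0.678) = 0.4400/0.8386 = 0.5247.
Compose with the decay product (u' = -0.901 in the pion frame): u_2 = (-0.901 + 0.525) / (1 + (-0.901)·0.525) = -0.3763/0.5273 = -0.7137.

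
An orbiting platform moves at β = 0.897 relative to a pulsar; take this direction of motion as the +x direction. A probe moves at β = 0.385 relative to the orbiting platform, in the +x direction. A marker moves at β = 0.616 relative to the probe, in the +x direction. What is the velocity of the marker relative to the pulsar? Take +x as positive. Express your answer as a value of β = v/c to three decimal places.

Apply u = (u' + v)/(1 + u'v/c²) successively, working outward toward the pulsar.
Start: velocity of the orbiting platform relative to the pulsar = 0.8970c.
Compose with the probe (u' = 0.385 in the orbiting platform frame): u_1 = (0.385 + 0.897) / (1 + 0.385·0.897) = 1.2820/1.3453 = 0.9529.
Compose with the marker (u' = 0.616 in the probe frame): u_2 = (0.616 + 0.953) / (1 + 0.616·0.953) = 1.5689/1.5870 = 0.9886.

β = 0.989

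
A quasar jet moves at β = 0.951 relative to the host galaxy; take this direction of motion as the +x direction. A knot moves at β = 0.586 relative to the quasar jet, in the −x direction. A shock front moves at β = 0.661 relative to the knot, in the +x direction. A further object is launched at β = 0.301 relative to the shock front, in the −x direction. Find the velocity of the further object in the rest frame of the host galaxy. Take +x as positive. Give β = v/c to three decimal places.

β = +0.929

Apply u = (u' + v)/(1 + u'v/c²) successively, working outward toward the host galaxy.
Start: velocity of the quasar jet relative to the host galaxy = 0.9510c.
Compose with the knot (u' = -0.586 in the quasar jet frame): u_1 = (-0.586 + 0.951) / (1 + (-0.586)·0.951) = 0.3650/0.4427 = 0.8245.
Compose with the shock front (u' = 0.661 in the knot frame): u_2 = (0.661 + 0.824) / (1 + 0.661·0.824) = 1.4855/1.5450 = 0.9615.
Compose with the further object (u' = -0.301 in the shock front frame): u_3 = (-0.301 + 0.961) / (1 + (-0.301)·0.961) = 0.6605/0.7106 = 0.9295.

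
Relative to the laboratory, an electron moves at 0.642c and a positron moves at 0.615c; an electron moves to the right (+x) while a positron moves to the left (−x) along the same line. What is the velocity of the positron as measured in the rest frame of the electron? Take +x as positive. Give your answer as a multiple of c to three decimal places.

β_A = 0.642, β_B = -0.615.
Transform to A's frame with the inverse velocity-addition law: u' = (u − v)/(1 − uv/c²), taking u = β_B and v = β_A.
u' = (-0.615 − 0.642) / (1 − (0.642)(-0.615)) = -1.2570/1.3948 = -0.9012.

-0.901c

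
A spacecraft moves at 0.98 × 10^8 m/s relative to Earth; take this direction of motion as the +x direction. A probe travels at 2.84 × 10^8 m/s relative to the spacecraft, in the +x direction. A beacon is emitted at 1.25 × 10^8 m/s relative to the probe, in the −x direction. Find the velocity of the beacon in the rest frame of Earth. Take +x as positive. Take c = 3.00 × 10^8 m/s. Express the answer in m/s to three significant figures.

+2.80 × 10^8 m/s

Apply u = (u' + v)/(1 + u'v/c²) successively, working outward toward Earth.
(Dividing each given speed by c = 3.00 × 10^8 m/s to work in units of c.)
Start: velocity of the spacecraft relative to Earth = 0.3267c.
Compose with the probe (u' = 0.947 in the spacecraft frame): u_1 = (0.947 + 0.327) / (1 + 0.947·0.327) = 1.2733/1.3092 = 0.9726.
Compose with the beacon (u' = -0.417 in the probe frame): u_2 = (-0.417 + 0.973) / (1 + (-0.417)·0.973) = 0.5559/0.5948 = 0.9347.
So u = 0.9347 × 3.00 × 10^8 m/s.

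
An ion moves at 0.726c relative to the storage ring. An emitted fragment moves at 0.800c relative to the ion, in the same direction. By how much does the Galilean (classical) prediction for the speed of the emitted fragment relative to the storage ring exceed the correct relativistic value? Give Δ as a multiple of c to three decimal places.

Galilean: u_cl = 0.800 + 0.726 = 1.5260.
Relativistic: u_rel = (0.800 + 0.726) / (1 + 0.800·0.726) = 1.5260/1.5808 = 0.9653.
Δ = 1.5260 − 0.9653 = 0.5607.
(The classical prediction exceeds c; the relativistic result does not.)

Δ = 0.561c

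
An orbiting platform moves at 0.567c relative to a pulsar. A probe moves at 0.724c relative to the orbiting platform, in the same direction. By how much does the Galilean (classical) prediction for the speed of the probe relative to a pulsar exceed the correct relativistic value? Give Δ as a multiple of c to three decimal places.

Galilean: u_cl = 0.724 + 0.567 = 1.2910.
Relativistic: u_rel = (0.724 + 0.567) / (1 + 0.724·0.567) = 1.2910/1.4105 = 0.9153.
Δ = 1.2910 − 0.9153 = 0.3757.
(The classical prediction exceeds c; the relativistic result does not.)

Δ = 0.376c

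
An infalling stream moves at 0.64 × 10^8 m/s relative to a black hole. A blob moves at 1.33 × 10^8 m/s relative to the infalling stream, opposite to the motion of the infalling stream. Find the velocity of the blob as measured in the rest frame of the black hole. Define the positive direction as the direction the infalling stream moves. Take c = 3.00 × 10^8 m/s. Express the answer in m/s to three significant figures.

-7.62 × 10^7 m/s

In units of c (dividing by 3.00 × 10^8 m/s): v = 0.213, u' = -0.443.
u = (u' + v)/(1 + u'v/c²):
u = (-0.443 + 0.213) / (1 + (-0.443)·0.213) = -0.2300/0.9054 = -0.2540
Converting back: u = -0.2540 × 3.00 × 10^8 m/s.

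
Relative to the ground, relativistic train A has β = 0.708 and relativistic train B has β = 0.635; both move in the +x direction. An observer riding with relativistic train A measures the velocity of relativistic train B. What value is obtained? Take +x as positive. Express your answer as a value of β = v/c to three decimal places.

β_A = 0.708, β_B = 0.635.
Transform to A's frame with the inverse velocity-addition law: u' = (u − v)/(1 − uv/c²), taking u = β_B and v = β_A.
u' = (0.635 − 0.708) / (1 − (0.708)(0.635)) = -0.0730/0.5504 = -0.1326.

β = -0.133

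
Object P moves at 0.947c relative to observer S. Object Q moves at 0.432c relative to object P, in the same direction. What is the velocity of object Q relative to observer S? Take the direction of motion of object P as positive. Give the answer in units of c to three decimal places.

0.979c

With v = 0.947 and u' = 0.432 (in units of c),
u = (u' + v)/(1 + u'v/c²):
u = (0.432 + 0.947) / (1 + 0.432·0.947) = 1.3790/1.4091 = 0.9786
(Galilean addition would give +1.379c, exceeding c.)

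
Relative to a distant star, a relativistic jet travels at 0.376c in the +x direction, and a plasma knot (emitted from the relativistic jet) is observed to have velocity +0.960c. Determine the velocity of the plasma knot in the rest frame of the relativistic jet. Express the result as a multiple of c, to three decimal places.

Invert the composition law: u' = (u − v)/(1 − uv/c²).
u' = (0.960 − 0.376) / (1 − (0.960)(0.376)) = 0.5840/0.6390 = 0.9139.

+0.914c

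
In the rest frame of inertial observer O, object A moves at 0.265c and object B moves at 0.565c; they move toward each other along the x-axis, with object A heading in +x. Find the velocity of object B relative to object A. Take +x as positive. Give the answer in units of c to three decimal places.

-0.722c

β_A = 0.265, β_B = -0.565.
Transform to A's frame with the inverse velocity-addition law: u' = (u − v)/(1 − uv/c²), taking u = β_B and v = β_A.
u' = (-0.565 − 0.265) / (1 − (0.265)(-0.565)) = -0.8300/1.1497 = -0.7219.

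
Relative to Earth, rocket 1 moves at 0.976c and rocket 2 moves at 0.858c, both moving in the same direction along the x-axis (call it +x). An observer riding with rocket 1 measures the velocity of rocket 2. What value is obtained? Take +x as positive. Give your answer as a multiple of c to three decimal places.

-0.726c

β_A = 0.976, β_B = 0.858.
Transform to A's frame with the inverse velocity-addition law: u' = (u − v)/(1 − uv/c²), taking u = β_B and v = β_A.
u' = (0.858 − 0.976) / (1 − (0.976)(0.858)) = -0.1180/0.1626 = -0.7257.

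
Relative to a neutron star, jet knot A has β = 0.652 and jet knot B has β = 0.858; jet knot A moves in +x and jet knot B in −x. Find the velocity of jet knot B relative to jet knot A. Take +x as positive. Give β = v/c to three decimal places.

β_A = 0.652, β_B = -0.858.
Transform to A's frame with the inverse velocity-addition law: u' = (u − v)/(1 − uv/c²), taking u = β_B and v = β_A.
u' = (-0.858 − 0.652) / (1 − (0.652)(-0.858)) = -1.5100/1.5594 = -0.9683.

β = -0.968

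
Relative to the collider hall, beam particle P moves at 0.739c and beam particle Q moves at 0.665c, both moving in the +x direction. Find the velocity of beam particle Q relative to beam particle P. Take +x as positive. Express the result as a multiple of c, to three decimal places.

-0.146c

β_A = 0.739, β_B = 0.665.
Transform to A's frame with the inverse velocity-addition law: u' = (u − v)/(1 − uv/c²), taking u = β_B and v = β_A.
u' = (0.665 − 0.739) / (1 − (0.739)(0.665)) = -0.0740/0.5086 = -0.1455.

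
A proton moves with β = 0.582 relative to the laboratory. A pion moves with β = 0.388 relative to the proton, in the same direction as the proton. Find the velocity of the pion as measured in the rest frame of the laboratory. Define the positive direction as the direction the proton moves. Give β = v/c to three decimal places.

β = 0.791

With v = 0.582 and u' = 0.388 (in units of c),
u = (u' + v)/(1 + u'v/c²):
u = (0.388 + 0.582) / (1 + 0.388·0.582) = 0.9700/1.2258 = 0.7913
(Galilean addition would give +0.970c.)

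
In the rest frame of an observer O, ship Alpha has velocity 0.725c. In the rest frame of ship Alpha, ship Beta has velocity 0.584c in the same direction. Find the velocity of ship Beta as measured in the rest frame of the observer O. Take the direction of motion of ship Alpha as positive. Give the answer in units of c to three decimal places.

0.920c

With v = 0.725 and u' = 0.584 (in units of c),
u = (u' + v)/(1 + u'v/c²):
u = (0.584 + 0.725) / (1 + 0.584·0.725) = 1.3090/1.4234 = 0.9196
(Galilean addition would give +1.309c, exceeding c.)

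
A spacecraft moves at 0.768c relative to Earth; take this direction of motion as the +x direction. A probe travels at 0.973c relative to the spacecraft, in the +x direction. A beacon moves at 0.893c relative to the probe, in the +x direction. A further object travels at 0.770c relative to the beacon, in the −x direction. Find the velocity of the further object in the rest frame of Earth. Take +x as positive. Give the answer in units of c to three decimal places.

+0.998c

Apply u = (u' + v)/(1 + u'v/c²) successively, working outward toward Earth.
Start: velocity of the spacecraft relative to Earth = 0.7680c.
Compose with the probe (u' = 0.973 in the spacecraft frame): u_1 = (0.973 + 0.768) / (1 + 0.973·0.768) = 1.7410/1.7473 = 0.9964.
Compose with the beacon (u' = 0.893 in the probe frame): u_2 = (0.893 + 0.996) / (1 + 0.893·0.996) = 1.8894/1.8898 = 0.9998.
Compose with the further object (u' = -0.770 in the beacon frame): u_3 = (-0.770 + 1.000) / (1 + (-0.770)·1.000) = 0.2298/0.2302 = 0.9984.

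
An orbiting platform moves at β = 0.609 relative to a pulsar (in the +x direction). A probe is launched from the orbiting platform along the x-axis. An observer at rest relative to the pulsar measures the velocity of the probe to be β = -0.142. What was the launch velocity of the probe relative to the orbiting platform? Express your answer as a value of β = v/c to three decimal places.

Invert the composition law: u' = (u − v)/(1 − uv/c²).
u' = (-0.142 − 0.609) / (1 − (-0.142)(0.609)) = -0.7510/1.0865 = -0.6912.

β = -0.691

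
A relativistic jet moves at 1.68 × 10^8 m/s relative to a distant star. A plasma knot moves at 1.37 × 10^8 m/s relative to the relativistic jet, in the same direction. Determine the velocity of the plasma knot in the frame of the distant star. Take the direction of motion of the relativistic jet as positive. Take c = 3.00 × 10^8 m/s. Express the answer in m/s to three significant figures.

In units of c (dividing by 3.00 × 10^8 m/s): v = 0.560, u' = 0.457.
u = (u' + v)/(1 + u'v/c²):
u = (0.457 + 0.560) / (1 + 0.457·0.560) = 1.0167/1.2557 = 0.8096
(Galilean addition would give +1.017c, exceeding c.)
Converting back: u = 0.8096 × 3.00 × 10^8 m/s.

2.43 × 10^8 m/s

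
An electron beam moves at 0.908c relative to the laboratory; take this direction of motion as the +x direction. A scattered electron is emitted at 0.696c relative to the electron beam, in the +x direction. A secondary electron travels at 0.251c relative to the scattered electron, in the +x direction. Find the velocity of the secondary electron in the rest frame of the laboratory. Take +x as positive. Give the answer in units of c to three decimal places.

0.990c

Apply u = (u' + v)/(1 + u'v/c²) successively, working outward toward the laboratory.
Start: velocity of the electron beam relative to the laboratory = 0.9080c.
Compose with the scattered electron (u' = 0.696 in the electron beam frame): u_1 = (0.696 + 0.908) / (1 + 0.696·0.908) = 1.6040/1.6320 = 0.9829.
Compose with the secondary electron (u' = 0.251 in the scattered electron frame): u_2 = (0.251 + 0.983) / (1 + 0.251·0.983) = 1.2339/1.2467 = 0.9897.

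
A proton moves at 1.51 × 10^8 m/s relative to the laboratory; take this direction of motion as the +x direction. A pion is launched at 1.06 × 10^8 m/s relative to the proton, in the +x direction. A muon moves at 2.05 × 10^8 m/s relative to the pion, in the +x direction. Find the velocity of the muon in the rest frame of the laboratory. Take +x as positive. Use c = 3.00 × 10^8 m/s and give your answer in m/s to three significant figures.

2.83 × 10^8 m/s

Apply u = (u' + v)/(1 + u'v/c²) successively, working outward toward the laboratory.
(Dividing each given speed by c = 3.00 × 10^8 m/s to work in units of c.)
Start: velocity of the proton relative to the laboratory = 0.5033c.
Compose with the pion (u' = 0.353 in the proton frame): u_1 = (0.353 + 0.503) / (1 + 0.353·0.503) = 0.8567/1.1778 = 0.7273.
Compose with the muon (u' = 0.683 in the pion frame): u_2 = (0.683 + 0.727) / (1 + 0.683·0.727) = 1.4107/1.4970 = 0.9423.
So u = 0.9423 × 3.00 × 10^8 m/s.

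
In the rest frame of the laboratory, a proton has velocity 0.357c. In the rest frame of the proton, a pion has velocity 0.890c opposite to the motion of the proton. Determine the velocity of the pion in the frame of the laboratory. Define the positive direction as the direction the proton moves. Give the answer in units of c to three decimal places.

With v = 0.357 and u' = -0.890 (in units of c),
u = (u' + v)/(1 + u'v/c²):
u = (-0.890 + 0.357) / (1 + (-0.890)·0.357) = -0.5330/0.6823 = -0.7812
(Galilean addition would give -0.533c.)

-0.781c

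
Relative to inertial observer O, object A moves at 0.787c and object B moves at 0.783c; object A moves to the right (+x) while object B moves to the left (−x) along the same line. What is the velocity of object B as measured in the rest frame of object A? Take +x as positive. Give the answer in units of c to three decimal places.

β_A = 0.787, β_B = -0.783.
Transform to A's frame with the inverse velocity-addition law: u' = (u − v)/(1 − uv/c²), taking u = β_B and v = β_A.
u' = (-0.783 − 0.787) / (1 − (0.787)(-0.783)) = -1.5700/1.6162 = -0.9714.

-0.971c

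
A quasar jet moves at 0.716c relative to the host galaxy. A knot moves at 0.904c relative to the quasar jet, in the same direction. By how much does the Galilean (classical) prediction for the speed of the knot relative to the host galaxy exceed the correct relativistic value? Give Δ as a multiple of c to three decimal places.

Galilean: u_cl = 0.904 + 0.716 = 1.6200.
Relativistic: u_rel = (0.904 + 0.716) / (1 + 0.904·0.716) = 1.6200/1.6473 = 0.9834.
Δ = 1.6200 − 0.9834 = 0.6366.
(The classical prediction exceeds c; the relativistic result does not.)

Δ = 0.637c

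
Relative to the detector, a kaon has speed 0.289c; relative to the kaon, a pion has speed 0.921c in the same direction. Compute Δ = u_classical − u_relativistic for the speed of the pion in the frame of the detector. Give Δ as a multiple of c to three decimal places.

Galilean: u_cl = 0.921 + 0.289 = 1.2100.
Relativistic: u_rel = (0.921 + 0.289) / (1 + 0.921·0.289) = 1.2100/1.2662 = 0.9556.
Δ = 1.2100 − 0.9556 = 0.2544.
(The classical prediction exceeds c; the relativistic result does not.)

Δ = 0.254c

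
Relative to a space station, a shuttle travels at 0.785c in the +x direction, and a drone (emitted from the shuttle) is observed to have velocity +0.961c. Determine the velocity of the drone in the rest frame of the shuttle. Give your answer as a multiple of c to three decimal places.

+0.717c

Invert the composition law: u' = (u − v)/(1 − uv/c²).
u' = (0.961 − 0.785) / (1 − (0.961)(0.785)) = 0.1760/0.2456 = 0.7166.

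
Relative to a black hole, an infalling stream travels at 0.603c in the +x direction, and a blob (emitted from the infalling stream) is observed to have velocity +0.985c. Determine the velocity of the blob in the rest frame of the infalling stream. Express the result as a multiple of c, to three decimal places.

Invert the composition law: u' = (u − v)/(1 − uv/c²).
u' = (0.985 − 0.603) / (1 − (0.985)(0.603)) = 0.3820/0.4060 = 0.9408.

+0.941c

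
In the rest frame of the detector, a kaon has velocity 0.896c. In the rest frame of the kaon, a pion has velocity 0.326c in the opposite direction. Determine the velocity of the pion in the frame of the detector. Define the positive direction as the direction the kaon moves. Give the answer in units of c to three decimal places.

With v = 0.896 and u' = -0.326 (in units of c),
u = (u' + v)/(1 + u'v/c²):
u = (-0.326 + 0.896) / (1 + (-0.326)·0.896) = 0.5700/0.7079 = 0.8052

+0.805c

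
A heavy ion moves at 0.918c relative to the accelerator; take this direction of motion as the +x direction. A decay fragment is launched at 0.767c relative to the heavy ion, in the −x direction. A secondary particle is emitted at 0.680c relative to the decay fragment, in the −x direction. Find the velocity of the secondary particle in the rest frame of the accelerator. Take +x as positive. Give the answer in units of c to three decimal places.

Apply u = (u' + v)/(1 + u'v/c²) successively, working outward toward the accelerator.
Start: velocity of the heavy ion relative to the accelerator = 0.9180c.
Compose with the decay fragment (u' = -0.767 in the heavy ion frame): u_1 = (-0.767 + 0.918) / (1 + (-0.767)·0.918) = 0.1510/0.2959 = 0.5103.
Compose with the secondary particle (u' = -0.680 in the decay fragment frame): u_2 = (-0.680 + 0.510) / (1 + (-0.680)·0.510) = -0.1697/0.6530 = -0.2599.

-0.260c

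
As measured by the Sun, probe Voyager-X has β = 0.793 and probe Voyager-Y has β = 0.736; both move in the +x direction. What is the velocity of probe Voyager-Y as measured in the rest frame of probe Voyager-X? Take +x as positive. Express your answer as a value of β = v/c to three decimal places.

β_A = 0.793, β_B = 0.736.
Transform to A's frame with the inverse velocity-addition law: u' = (u − v)/(1 − uv/c²), taking u = β_B and v = β_A.
u' = (0.736 − 0.793) / (1 − (0.793)(0.736)) = -0.0570/0.4164 = -0.1369.

β = -0.137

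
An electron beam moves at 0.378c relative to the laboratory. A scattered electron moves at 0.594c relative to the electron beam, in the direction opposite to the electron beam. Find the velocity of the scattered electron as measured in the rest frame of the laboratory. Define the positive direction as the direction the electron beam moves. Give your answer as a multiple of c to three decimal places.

With v = 0.378 and u' = -0.594 (in units of c),
u = (u' + v)/(1 + u'v/c²):
u = (-0.594 + 0.378) / (1 + (-0.594)·0.378) = -0.2160/0.7755 = -0.2785
(Galilean addition would give -0.216c.)

-0.279c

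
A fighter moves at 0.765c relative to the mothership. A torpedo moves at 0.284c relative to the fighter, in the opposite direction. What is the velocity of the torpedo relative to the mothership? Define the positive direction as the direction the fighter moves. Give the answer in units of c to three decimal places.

With v = 0.765 and u' = -0.284 (in units of c),
u = (u' + v)/(1 + u'v/c²):
u = (-0.284 + 0.765) / (1 + (-0.284)·0.765) = 0.4810/0.7827 = 0.6145

+0.615c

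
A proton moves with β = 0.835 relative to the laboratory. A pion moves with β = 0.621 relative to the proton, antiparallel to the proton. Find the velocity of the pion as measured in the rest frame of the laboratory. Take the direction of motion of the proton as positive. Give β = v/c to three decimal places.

β = +0.444

With v = 0.835 and u' = -0.621 (in units of c),
u = (u' + v)/(1 + u'v/c²):
u = (-0.621 + 0.835) / (1 + (-0.621)·0.835) = 0.2140/0.4815 = 0.4445
(Galilean addition would give +0.214c.)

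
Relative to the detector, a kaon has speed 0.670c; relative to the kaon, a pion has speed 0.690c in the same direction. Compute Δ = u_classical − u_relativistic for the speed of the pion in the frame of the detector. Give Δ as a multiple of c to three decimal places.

Galilean: u_cl = 0.690 + 0.670 = 1.3600.
Relativistic: u_rel = (0.690 + 0.670) / (1 + 0.690·0.670) = 1.3600/1.4623 = 0.9300.
Δ = 1.3600 − 0.9300 = 0.4300.
(The classical prediction exceeds c; the relativistic result does not.)

Δ = 0.430c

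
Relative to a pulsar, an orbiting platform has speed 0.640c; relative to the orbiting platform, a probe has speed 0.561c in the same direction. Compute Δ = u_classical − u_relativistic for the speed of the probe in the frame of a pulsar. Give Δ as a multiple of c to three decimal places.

Δ = 0.317c

Galilean: u_cl = 0.561 + 0.640 = 1.2010.
Relativistic: u_rel = (0.561 + 0.640) / (1 + 0.561·0.640) = 1.2010/1.3590 = 0.8837.
Δ = 1.2010 − 0.8837 = 0.3173.
(The classical prediction exceeds c; the relativistic result does not.)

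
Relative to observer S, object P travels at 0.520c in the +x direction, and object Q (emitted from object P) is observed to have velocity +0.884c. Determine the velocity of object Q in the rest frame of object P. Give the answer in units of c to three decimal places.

+0.674c

Invert the composition law: u' = (u − v)/(1 − uv/c²).
u' = (0.884 − 0.520) / (1 − (0.884)(0.520)) = 0.3640/0.5403 = 0.6737.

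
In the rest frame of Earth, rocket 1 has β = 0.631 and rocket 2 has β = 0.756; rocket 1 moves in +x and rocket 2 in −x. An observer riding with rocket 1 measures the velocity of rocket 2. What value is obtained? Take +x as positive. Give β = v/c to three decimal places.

β_A = 0.631, β_B = -0.756.
Transform to A's frame with the inverse velocity-addition law: u' = (u − v)/(1 − uv/c²), taking u = β_B and v = β_A.
u' = (-0.756 − 0.631) / (1 − (0.631)(-0.756)) = -1.3870/1.4770 = -0.9390.

β = -0.939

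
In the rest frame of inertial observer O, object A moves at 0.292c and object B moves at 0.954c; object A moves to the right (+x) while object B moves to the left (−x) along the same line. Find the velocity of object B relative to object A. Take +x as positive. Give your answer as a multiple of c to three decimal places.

-0.975c

β_A = 0.292, β_B = -0.954.
Transform to A's frame with the inverse velocity-addition law: u' = (u − v)/(1 − uv/c²), taking u = β_B and v = β_A.
u' = (-0.954 − 0.292) / (1 − (0.292)(-0.954)) = -1.2460/1.2786 = -0.9745.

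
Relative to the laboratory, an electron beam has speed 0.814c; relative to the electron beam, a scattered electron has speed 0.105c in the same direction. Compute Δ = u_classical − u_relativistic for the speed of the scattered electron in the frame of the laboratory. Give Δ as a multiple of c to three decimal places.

Galilean: u_cl = 0.105 + 0.814 = 0.9190.
Relativistic: u_rel = (0.105 + 0.814) / (1 + 0.105·0.814) = 0.9190/1.0855 = 0.8466.
Δ = 0.9190 − 0.8466 = 0.0724.

Δ = 0.072c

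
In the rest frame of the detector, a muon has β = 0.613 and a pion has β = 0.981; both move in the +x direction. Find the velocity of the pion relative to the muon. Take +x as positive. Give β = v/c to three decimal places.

β = +0.923

β_A = 0.613, β_B = 0.981.
Transform to A's frame with the inverse velocity-addition law: u' = (u − v)/(1 − uv/c²), taking u = β_B and v = β_A.
u' = (0.981 − 0.613) / (1 − (0.613)(0.981)) = 0.3680/0.3986 = 0.9231.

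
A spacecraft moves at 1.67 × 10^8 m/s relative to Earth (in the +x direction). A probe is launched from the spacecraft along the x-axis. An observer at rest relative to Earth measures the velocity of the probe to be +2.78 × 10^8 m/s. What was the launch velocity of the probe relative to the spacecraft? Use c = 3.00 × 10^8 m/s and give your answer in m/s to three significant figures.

+2.29 × 10^8 m/s

v = 0.557c, u = 0.927c.
Invert the composition law: u' = (u − v)/(1 − uv/c²).
u' = (0.927 − 0.557) / (1 − (0.927)(0.557)) = 0.3700/0.4842 = 0.7642.
u' = 0.7642 × 3.00 × 10^8 m/s.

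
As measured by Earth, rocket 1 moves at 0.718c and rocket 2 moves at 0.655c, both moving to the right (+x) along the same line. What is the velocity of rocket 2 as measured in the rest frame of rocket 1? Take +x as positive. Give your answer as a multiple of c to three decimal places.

-0.119c

β_A = 0.718, β_B = 0.655.
Transform to A's frame with the inverse velocity-addition law: u' = (u − v)/(1 − uv/c²), taking u = β_B and v = β_A.
u' = (0.655 − 0.718) / (1 − (0.718)(0.655)) = -0.0630/0.5297 = -0.1189.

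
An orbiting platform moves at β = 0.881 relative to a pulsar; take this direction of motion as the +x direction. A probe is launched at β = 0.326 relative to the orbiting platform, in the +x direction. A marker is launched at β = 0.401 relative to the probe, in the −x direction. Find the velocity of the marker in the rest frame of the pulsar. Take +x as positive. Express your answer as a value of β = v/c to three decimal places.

β = +0.860

Apply u = (u' + v)/(1 + u'v/c²) successively, working outward toward the pulsar.
Start: velocity of the orbiting platform relative to the pulsar = 0.8810c.
Compose with the probe (u' = 0.326 in the orbiting platform frame): u_1 = (0.326 + 0.881) / (1 + 0.326·0.881) = 1.2070/1.2872 = 0.9377.
Compose with the marker (u' = -0.401 in the probe frame): u_2 = (-0.401 + 0.938) / (1 + (-0.401)·0.938) = 0.5367/0.6240 = 0.8601.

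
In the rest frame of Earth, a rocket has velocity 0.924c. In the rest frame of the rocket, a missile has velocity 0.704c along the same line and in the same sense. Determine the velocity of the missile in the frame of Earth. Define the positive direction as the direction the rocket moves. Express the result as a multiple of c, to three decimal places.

With v = 0.924 and u' = 0.704 (in units of c),
u = (u' + v)/(1 + u'v/c²):
u = (0.704 + 0.924) / (1 + 0.704·0.924) = 1.6280/1.6505 = 0.9864
(Galilean addition would give +1.628c, exceeding c.)

0.986c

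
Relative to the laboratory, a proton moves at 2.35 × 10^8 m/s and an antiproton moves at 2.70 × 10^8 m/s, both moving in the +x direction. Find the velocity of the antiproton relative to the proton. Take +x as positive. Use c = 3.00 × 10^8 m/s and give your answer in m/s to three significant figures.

+1.19 × 10^8 m/s

β_A = 0.783, β_B = 0.900 (dividing each by c = 3.00 × 10^8 m/s).
Transform to A's frame with the inverse velocity-addition law: u' = (u − v)/(1 − uv/c²), taking u = β_B and v = β_A.
u' = (0.900 − 0.783) / (1 − (0.783)(0.900)) = 0.1167/0.2950 = 0.3955.
u' = 0.3955 × 3.00 × 10^8 m/s.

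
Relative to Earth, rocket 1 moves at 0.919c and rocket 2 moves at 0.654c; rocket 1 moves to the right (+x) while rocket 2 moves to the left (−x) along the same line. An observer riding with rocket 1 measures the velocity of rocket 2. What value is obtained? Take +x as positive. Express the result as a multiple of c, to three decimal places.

β_A = 0.919, β_B = -0.654.
Transform to A's frame with the inverse velocity-addition law: u' = (u − v)/(1 − uv/c²), taking u = β_B and v = β_A.
u' = (-0.654 − 0.919) / (1 − (0.919)(-0.654)) = -1.5730/1.6010 = -0.9825.

-0.982c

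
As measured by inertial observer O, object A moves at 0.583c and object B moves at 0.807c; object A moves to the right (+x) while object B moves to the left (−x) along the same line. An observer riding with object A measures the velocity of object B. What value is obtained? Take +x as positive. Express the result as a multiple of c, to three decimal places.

-0.945c

β_A = 0.583, β_B = -0.807.
Transform to A's frame with the inverse velocity-addition law: u' = (u − v)/(1 − uv/c²), taking u = β_B and v = β_A.
u' = (-0.807 − 0.583) / (1 − (0.583)(-0.807)) = -1.3900/1.4705 = -0.9453.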